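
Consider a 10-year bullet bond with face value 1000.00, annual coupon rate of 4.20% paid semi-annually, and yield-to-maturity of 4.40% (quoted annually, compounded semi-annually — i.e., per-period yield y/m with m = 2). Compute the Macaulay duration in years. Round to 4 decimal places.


Answer: Macaulay duration = 8.2504 years

Derivation:
Coupon per period c = face * coupon_rate / m = 21.000000
Periods per year m = 2; per-period yield y/m = 0.022000
Number of cashflows N = 20
Cashflows (t years, CF_t, discount factor 1/(1+y/m)^(m*t), PV):
  t = 0.5000: CF_t = 21.000000, DF = 0.978474, PV = 20.547945
  t = 1.0000: CF_t = 21.000000, DF = 0.957411, PV = 20.105622
  t = 1.5000: CF_t = 21.000000, DF = 0.936801, PV = 19.672820
  t = 2.0000: CF_t = 21.000000, DF = 0.916635, PV = 19.249334
  t = 2.5000: CF_t = 21.000000, DF = 0.896903, PV = 18.834965
  t = 3.0000: CF_t = 21.000000, DF = 0.877596, PV = 18.429516
  t = 3.5000: CF_t = 21.000000, DF = 0.858704, PV = 18.032794
  t = 4.0000: CF_t = 21.000000, DF = 0.840220, PV = 17.644613
  t = 4.5000: CF_t = 21.000000, DF = 0.822133, PV = 17.264787
  t = 5.0000: CF_t = 21.000000, DF = 0.804435, PV = 16.893138
  t = 5.5000: CF_t = 21.000000, DF = 0.787119, PV = 16.529490
  t = 6.0000: CF_t = 21.000000, DF = 0.770175, PV = 16.173669
  t = 6.5000: CF_t = 21.000000, DF = 0.753596, PV = 15.825508
  t = 7.0000: CF_t = 21.000000, DF = 0.737373, PV = 15.484841
  t = 7.5000: CF_t = 21.000000, DF = 0.721500, PV = 15.151508
  t = 8.0000: CF_t = 21.000000, DF = 0.705969, PV = 14.825350
  t = 8.5000: CF_t = 21.000000, DF = 0.690772, PV = 14.506214
  t = 9.0000: CF_t = 21.000000, DF = 0.675902, PV = 14.193947
  t = 9.5000: CF_t = 21.000000, DF = 0.661352, PV = 13.888402
  t = 10.0000: CF_t = 1021.000000, DF = 0.647116, PV = 660.705354
Price P = sum_t PV_t = 983.959815
Macaulay numerator sum_t t * PV_t:
  t * PV_t at t = 0.5000: 10.273973
  t * PV_t at t = 1.0000: 20.105622
  t * PV_t at t = 1.5000: 29.509229
  t * PV_t at t = 2.0000: 38.498668
  t * PV_t at t = 2.5000: 47.087412
  t * PV_t at t = 3.0000: 55.288547
  t * PV_t at t = 3.5000: 63.114779
  t * PV_t at t = 4.0000: 70.578451
  t * PV_t at t = 4.5000: 77.691543
  t * PV_t at t = 5.0000: 84.465691
  t * PV_t at t = 5.5000: 90.912192
  t * PV_t at t = 6.0000: 97.042013
  t * PV_t at t = 6.5000: 102.865800
  t * PV_t at t = 7.0000: 108.393888
  t * PV_t at t = 7.5000: 113.636310
  t * PV_t at t = 8.0000: 118.602802
  t * PV_t at t = 8.5000: 123.302815
  t * PV_t at t = 9.0000: 127.745520
  t * PV_t at t = 9.5000: 131.939818
  t * PV_t at t = 10.0000: 6607.053540
Macaulay duration D = (sum_t t * PV_t) / P = 8118.108612 / 983.959815 = 8.250447


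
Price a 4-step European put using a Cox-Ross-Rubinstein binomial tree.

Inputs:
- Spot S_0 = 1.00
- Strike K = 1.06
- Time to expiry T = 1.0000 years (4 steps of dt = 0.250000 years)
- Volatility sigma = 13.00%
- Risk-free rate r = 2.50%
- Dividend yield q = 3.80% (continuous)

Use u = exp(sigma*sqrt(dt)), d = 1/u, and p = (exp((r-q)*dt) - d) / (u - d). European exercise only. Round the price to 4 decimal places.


Answer: Price = V(0,0) = 0.0974

Derivation:
dt = T/N = 0.250000
u = exp(sigma*sqrt(dt)) = 1.067159; d = 1/u = 0.937067
p = (exp((r-q)*dt) - d) / (u - d) = 0.458814
Discount per step: exp(-r*dt) = 0.993769
Stock lattice S(k, i) with i counting down-moves:
  k=0: S(0,0) = 1.0000
  k=1: S(1,0) = 1.0672; S(1,1) = 0.9371
  k=2: S(2,0) = 1.1388; S(2,1) = 1.0000; S(2,2) = 0.8781
  k=3: S(3,0) = 1.2153; S(3,1) = 1.0672; S(3,2) = 0.9371; S(3,3) = 0.8228
  k=4: S(4,0) = 1.2969; S(4,1) = 1.1388; S(4,2) = 1.0000; S(4,3) = 0.8781; S(4,4) = 0.7711
Terminal payoffs V(N, i) = max(K - S_T, 0):
  V(4,0) = 0.000000; V(4,1) = 0.000000; V(4,2) = 0.060000; V(4,3) = 0.181905; V(4,4) = 0.288948
Backward induction: V(k, i) = exp(-r*dt) * [p * V(k+1, i) + (1-p) * V(k+1, i+1)].
  V(3,0) = exp(-r*dt) * [p*0.000000 + (1-p)*0.000000] = 0.000000
  V(3,1) = exp(-r*dt) * [p*0.000000 + (1-p)*0.060000] = 0.032269
  V(3,2) = exp(-r*dt) * [p*0.060000 + (1-p)*0.181905] = 0.125188
  V(3,3) = exp(-r*dt) * [p*0.181905 + (1-p)*0.288948] = 0.238341
  V(2,0) = exp(-r*dt) * [p*0.000000 + (1-p)*0.032269] = 0.017355
  V(2,1) = exp(-r*dt) * [p*0.032269 + (1-p)*0.125188] = 0.082041
  V(2,2) = exp(-r*dt) * [p*0.125188 + (1-p)*0.238341] = 0.185263
  V(1,0) = exp(-r*dt) * [p*0.017355 + (1-p)*0.082041] = 0.052036
  V(1,1) = exp(-r*dt) * [p*0.082041 + (1-p)*0.185263] = 0.137044
  V(0,0) = exp(-r*dt) * [p*0.052036 + (1-p)*0.137044] = 0.097430


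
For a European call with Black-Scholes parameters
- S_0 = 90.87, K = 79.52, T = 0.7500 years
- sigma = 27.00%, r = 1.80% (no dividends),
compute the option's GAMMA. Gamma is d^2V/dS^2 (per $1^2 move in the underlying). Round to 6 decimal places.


d1 = 0.7452473685; d2 = 0.5114205094
phi(d1) = 0.3022093308; exp(-qT) = 1.0000000000; exp(-rT) = 0.9865907163
Gamma = exp(-qT) * phi(d1) / (S * sigma * sqrt(T)) = 1.0000000000 * 0.3022093308 / (90.8700 * 0.2700 * 0.8660254038) = 0.014223

Answer: Gamma = 0.014223


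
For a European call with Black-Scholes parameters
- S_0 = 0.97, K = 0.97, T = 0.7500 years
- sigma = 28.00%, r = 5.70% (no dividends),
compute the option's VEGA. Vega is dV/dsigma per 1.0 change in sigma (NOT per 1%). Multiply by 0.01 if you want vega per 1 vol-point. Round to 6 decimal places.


d1 = 0.2975415852; d2 = 0.0550544721
phi(d1) = 0.3816680487; exp(-qT) = 1.0000000000; exp(-rT) = 0.9581508979
Vega = S * exp(-qT) * phi(d1) * sqrt(T) = 0.9700 * 1.0000000000 * 0.3816680487 * 0.8660254038 = 0.320618

Answer: Vega = 0.320618


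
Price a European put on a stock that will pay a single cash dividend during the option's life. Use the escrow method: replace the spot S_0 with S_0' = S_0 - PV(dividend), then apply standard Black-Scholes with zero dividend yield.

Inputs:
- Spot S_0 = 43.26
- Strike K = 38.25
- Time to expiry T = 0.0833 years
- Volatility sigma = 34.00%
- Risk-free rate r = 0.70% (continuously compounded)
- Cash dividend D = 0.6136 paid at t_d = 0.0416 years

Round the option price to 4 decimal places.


PV(D) = D * exp(-r * t_d) = 0.6136 * 0.99970884 = 0.61342135
S_0' = S_0 - PV(D) = 43.2600 - 0.61342135 = 42.64657865
d1 = (ln(S_0'/K) + (r + sigma^2/2)*T) / (sigma*sqrt(T)) = 1.16377694
d2 = d1 - sigma*sqrt(T) = 1.06564703
exp(-rT) = 0.99941707
N(-d1) = 0.12225721; N(-d2) = 0.14329162
P = K * exp(-rT) * N(-d2) - S_0' * N(-d1) = 38.2500 * 0.99941707 * 0.14329162 - 42.64657865 * 0.12225721 = 0.2639

Answer: Price = 0.2639


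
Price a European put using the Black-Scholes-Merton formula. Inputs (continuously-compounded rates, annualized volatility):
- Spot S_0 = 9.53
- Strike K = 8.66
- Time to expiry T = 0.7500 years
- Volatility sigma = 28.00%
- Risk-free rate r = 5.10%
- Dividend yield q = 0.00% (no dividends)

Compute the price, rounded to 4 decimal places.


d1 = (ln(S/K) + (r - q + 0.5*sigma^2) * T) / (sigma * sqrt(T)) = 0.67376774
d2 = d1 - sigma * sqrt(T) = 0.43128063
exp(-rT) = 0.96247229; exp(-qT) = 1.00000000
P = K * exp(-rT) * N(-d2) - S_0 * exp(-qT) * N(-d1)
N(-d1) = 0.25022949; N(-d2) = 0.33313217
P = 8.6600 * 0.96247229 * 0.33313217 - 9.5300 * 1.00000000 * 0.25022949 = 0.3920

Answer: Price = 0.3920


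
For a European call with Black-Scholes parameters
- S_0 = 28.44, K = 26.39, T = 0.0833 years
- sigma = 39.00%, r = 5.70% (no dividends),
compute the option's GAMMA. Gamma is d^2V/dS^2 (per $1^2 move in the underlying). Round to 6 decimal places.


Answer: Gamma = 0.093142

Derivation:
d1 = 0.7630945405; d2 = 0.6505337569
phi(d1) = 0.2981689007; exp(-qT) = 1.0000000000; exp(-rT) = 0.9952631544
Gamma = exp(-qT) * phi(d1) / (S * sigma * sqrt(T)) = 1.0000000000 * 0.2981689007 / (28.4400 * 0.3900 * 0.2886173938) = 0.093142


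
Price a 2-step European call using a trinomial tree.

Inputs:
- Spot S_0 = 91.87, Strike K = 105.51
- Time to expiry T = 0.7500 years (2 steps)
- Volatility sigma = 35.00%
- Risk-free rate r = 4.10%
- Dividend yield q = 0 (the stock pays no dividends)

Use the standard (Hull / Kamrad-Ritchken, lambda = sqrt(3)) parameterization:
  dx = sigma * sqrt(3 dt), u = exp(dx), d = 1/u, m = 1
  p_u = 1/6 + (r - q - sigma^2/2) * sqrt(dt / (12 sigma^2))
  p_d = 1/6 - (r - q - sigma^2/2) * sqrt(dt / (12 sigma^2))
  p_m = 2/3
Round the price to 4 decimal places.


Answer: Price = V(0,0) = 7.6712

Derivation:
dt = T/N = 0.375000; dx = sigma*sqrt(3*dt) = 0.371231
u = exp(dx) = 1.449518; d = 1/u = 0.689885
p_u = 0.156439, p_m = 0.666667, p_d = 0.176894
Discount per step: exp(-r*dt) = 0.984743
Stock lattice S(k, j) with j the centered position index:
  k=0: S(0,+0) = 91.8700
  k=1: S(1,-1) = 63.3797; S(1,+0) = 91.8700; S(1,+1) = 133.1672
  k=2: S(2,-2) = 43.7247; S(2,-1) = 63.3797; S(2,+0) = 91.8700; S(2,+1) = 133.1672; S(2,+2) = 193.0283
Terminal payoffs V(N, j) = max(S_T - K, 0):
  V(2,-2) = 0.000000; V(2,-1) = 0.000000; V(2,+0) = 0.000000; V(2,+1) = 27.657215; V(2,+2) = 87.518270
Backward induction: V(k, j) = exp(-r*dt) * [p_u * V(k+1, j+1) + p_m * V(k+1, j) + p_d * V(k+1, j-1)]
  V(1,-1) = exp(-r*dt) * [p_u*0.000000 + p_m*0.000000 + p_d*0.000000] = 0.000000
  V(1,+0) = exp(-r*dt) * [p_u*27.657215 + p_m*0.000000 + p_d*0.000000] = 4.260650
  V(1,+1) = exp(-r*dt) * [p_u*87.518270 + p_m*27.657215 + p_d*0.000000] = 31.639191
  V(0,+0) = exp(-r*dt) * [p_u*31.639191 + p_m*4.260650 + p_d*0.000000] = 7.671177


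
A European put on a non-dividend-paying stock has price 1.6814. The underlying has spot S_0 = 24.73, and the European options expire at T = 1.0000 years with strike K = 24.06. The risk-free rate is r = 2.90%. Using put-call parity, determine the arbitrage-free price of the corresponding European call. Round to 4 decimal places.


Put-call parity: C - P = S_0 * exp(-qT) - K * exp(-rT).
S_0 * exp(-qT) = 24.7300 * 1.00000000 = 24.73000000
K * exp(-rT) = 24.0600 * 0.97141646 = 23.37228014
C = P + S*exp(-qT) - K*exp(-rT)
C = 1.6814 + 24.73000000 - 23.37228014 = 3.0391

Answer: Call price = 3.0391


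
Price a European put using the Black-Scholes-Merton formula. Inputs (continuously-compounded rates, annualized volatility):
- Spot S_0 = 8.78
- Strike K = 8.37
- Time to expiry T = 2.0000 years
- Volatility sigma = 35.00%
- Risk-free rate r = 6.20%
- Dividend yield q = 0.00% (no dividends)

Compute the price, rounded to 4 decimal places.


d1 = (ln(S/K) + (r - q + 0.5*sigma^2) * T) / (sigma * sqrt(T)) = 0.59462129
d2 = d1 - sigma * sqrt(T) = 0.09964654
exp(-rT) = 0.88337984; exp(-qT) = 1.00000000
P = K * exp(-rT) * N(-d2) - S_0 * exp(-qT) * N(-d1)
N(-d1) = 0.27604832; N(-d2) = 0.46031247
P = 8.3700 * 0.88337984 * 0.46031247 - 8.7800 * 1.00000000 * 0.27604832 = 0.9798

Answer: Price = 0.9798


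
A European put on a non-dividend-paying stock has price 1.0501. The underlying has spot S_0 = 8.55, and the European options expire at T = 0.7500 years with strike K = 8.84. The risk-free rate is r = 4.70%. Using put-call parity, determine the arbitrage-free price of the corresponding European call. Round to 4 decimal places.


Answer: Call price = 1.0663

Derivation:
Put-call parity: C - P = S_0 * exp(-qT) - K * exp(-rT).
S_0 * exp(-qT) = 8.5500 * 1.00000000 = 8.55000000
K * exp(-rT) = 8.8400 * 0.96536405 = 8.53381816
C = P + S*exp(-qT) - K*exp(-rT)
C = 1.0501 + 8.55000000 - 8.53381816 = 1.0663


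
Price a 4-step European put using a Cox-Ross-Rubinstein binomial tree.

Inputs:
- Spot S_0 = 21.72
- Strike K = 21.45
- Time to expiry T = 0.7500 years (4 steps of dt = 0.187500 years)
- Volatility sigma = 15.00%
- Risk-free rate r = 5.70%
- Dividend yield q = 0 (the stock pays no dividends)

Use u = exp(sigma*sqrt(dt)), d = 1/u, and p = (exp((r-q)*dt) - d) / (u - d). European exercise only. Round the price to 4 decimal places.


dt = T/N = 0.187500
u = exp(sigma*sqrt(dt)) = 1.067108; d = 1/u = 0.937113
p = (exp((r-q)*dt) - d) / (u - d) = 0.566423
Discount per step: exp(-r*dt) = 0.989369
Stock lattice S(k, i) with i counting down-moves:
  k=0: S(0,0) = 21.7200
  k=1: S(1,0) = 23.1776; S(1,1) = 20.3541
  k=2: S(2,0) = 24.7330; S(2,1) = 21.7200; S(2,2) = 19.0741
  k=3: S(3,0) = 26.3927; S(3,1) = 23.1776; S(3,2) = 20.3541; S(3,3) = 17.8745
  k=4: S(4,0) = 28.1639; S(4,1) = 24.7330; S(4,2) = 21.7200; S(4,3) = 19.0741; S(4,4) = 16.7505
Terminal payoffs V(N, i) = max(K - S_T, 0):
  V(4,0) = 0.000000; V(4,1) = 0.000000; V(4,2) = 0.000000; V(4,3) = 2.375933; V(4,4) = 4.699537
Backward induction: V(k, i) = exp(-r*dt) * [p * V(k+1, i) + (1-p) * V(k+1, i+1)].
  V(3,0) = exp(-r*dt) * [p*0.000000 + (1-p)*0.000000] = 0.000000
  V(3,1) = exp(-r*dt) * [p*0.000000 + (1-p)*0.000000] = 0.000000
  V(3,2) = exp(-r*dt) * [p*0.000000 + (1-p)*2.375933] = 1.019198
  V(3,3) = exp(-r*dt) * [p*2.375933 + (1-p)*4.699537] = 3.347426
  V(2,0) = exp(-r*dt) * [p*0.000000 + (1-p)*0.000000] = 0.000000
  V(2,1) = exp(-r*dt) * [p*0.000000 + (1-p)*1.019198] = 0.437203
  V(2,2) = exp(-r*dt) * [p*1.019198 + (1-p)*3.347426] = 2.007098
  V(1,0) = exp(-r*dt) * [p*0.000000 + (1-p)*0.437203] = 0.187546
  V(1,1) = exp(-r*dt) * [p*0.437203 + (1-p)*2.007098] = 1.105989
  V(0,0) = exp(-r*dt) * [p*0.187546 + (1-p)*1.105989] = 0.579535

Answer: Price = V(0,0) = 0.5795


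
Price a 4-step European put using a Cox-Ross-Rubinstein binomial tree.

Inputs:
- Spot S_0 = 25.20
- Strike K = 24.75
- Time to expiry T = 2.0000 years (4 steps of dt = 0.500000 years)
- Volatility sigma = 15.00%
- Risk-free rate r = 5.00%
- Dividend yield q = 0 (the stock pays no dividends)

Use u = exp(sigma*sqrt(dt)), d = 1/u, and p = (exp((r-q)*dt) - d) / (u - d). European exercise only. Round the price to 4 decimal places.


Answer: Price = V(0,0) = 0.8392

Derivation:
dt = T/N = 0.500000
u = exp(sigma*sqrt(dt)) = 1.111895; d = 1/u = 0.899365
p = (exp((r-q)*dt) - d) / (u - d) = 0.592621
Discount per step: exp(-r*dt) = 0.975310
Stock lattice S(k, i) with i counting down-moves:
  k=0: S(0,0) = 25.2000
  k=1: S(1,0) = 28.0198; S(1,1) = 22.6640
  k=2: S(2,0) = 31.1550; S(2,1) = 25.2000; S(2,2) = 20.3832
  k=3: S(3,0) = 34.6411; S(3,1) = 28.0198; S(3,2) = 22.6640; S(3,3) = 18.3320
  k=4: S(4,0) = 38.5173; S(4,1) = 31.1550; S(4,2) = 25.2000; S(4,3) = 20.3832; S(4,4) = 16.4871
Terminal payoffs V(N, i) = max(K - S_T, 0):
  V(4,0) = 0.000000; V(4,1) = 0.000000; V(4,2) = 0.000000; V(4,3) = 4.366781; V(4,4) = 8.262872
Backward induction: V(k, i) = exp(-r*dt) * [p * V(k+1, i) + (1-p) * V(k+1, i+1)].
  V(3,0) = exp(-r*dt) * [p*0.000000 + (1-p)*0.000000] = 0.000000
  V(3,1) = exp(-r*dt) * [p*0.000000 + (1-p)*0.000000] = 0.000000
  V(3,2) = exp(-r*dt) * [p*0.000000 + (1-p)*4.366781] = 1.735011
  V(3,3) = exp(-r*dt) * [p*4.366781 + (1-p)*8.262872] = 5.806961
  V(2,0) = exp(-r*dt) * [p*0.000000 + (1-p)*0.000000] = 0.000000
  V(2,1) = exp(-r*dt) * [p*0.000000 + (1-p)*1.735011] = 0.689355
  V(2,2) = exp(-r*dt) * [p*1.735011 + (1-p)*5.806961] = 3.310042
  V(1,0) = exp(-r*dt) * [p*0.000000 + (1-p)*0.689355] = 0.273895
  V(1,1) = exp(-r*dt) * [p*0.689355 + (1-p)*3.310042] = 1.713587
  V(0,0) = exp(-r*dt) * [p*0.273895 + (1-p)*1.713587] = 0.839151


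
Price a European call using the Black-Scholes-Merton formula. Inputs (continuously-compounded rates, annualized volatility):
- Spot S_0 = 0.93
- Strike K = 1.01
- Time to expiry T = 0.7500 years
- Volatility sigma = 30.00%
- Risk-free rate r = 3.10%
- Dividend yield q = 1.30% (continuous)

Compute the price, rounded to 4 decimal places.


Answer: Price = 0.0691

Derivation:
d1 = (ln(S/K) + (r - q + 0.5*sigma^2) * T) / (sigma * sqrt(T)) = -0.13575823
d2 = d1 - sigma * sqrt(T) = -0.39556585
exp(-rT) = 0.97701820; exp(-qT) = 0.99029738
C = S_0 * exp(-qT) * N(d1) - K * exp(-rT) * N(d2)
N(d1) = 0.44600621; N(d2) = 0.34621267
C = 0.9300 * 0.99029738 * 0.44600621 - 1.0100 * 0.97701820 * 0.34621267 = 0.0691


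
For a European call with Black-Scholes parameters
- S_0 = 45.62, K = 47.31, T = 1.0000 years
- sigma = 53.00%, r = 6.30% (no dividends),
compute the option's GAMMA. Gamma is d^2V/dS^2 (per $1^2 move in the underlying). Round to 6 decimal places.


Answer: Gamma = 0.015700

Derivation:
d1 = 0.3152349570; d2 = -0.2147650430
phi(d1) = 0.3796046084; exp(-qT) = 1.0000000000; exp(-rT) = 0.9389434737
Gamma = exp(-qT) * phi(d1) / (S * sigma * sqrt(T)) = 1.0000000000 * 0.3796046084 / (45.6200 * 0.5300 * 1.0000000000) = 0.015700


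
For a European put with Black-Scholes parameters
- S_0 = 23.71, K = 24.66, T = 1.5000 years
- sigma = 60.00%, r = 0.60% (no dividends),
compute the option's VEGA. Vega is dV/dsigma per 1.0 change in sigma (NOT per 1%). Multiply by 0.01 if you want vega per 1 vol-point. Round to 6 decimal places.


d1 = 0.3262099832; d2 = -0.4086369397
phi(d1) = 0.3782707728; exp(-qT) = 1.0000000000; exp(-rT) = 0.9910403788
Vega = S * exp(-qT) * phi(d1) * sqrt(T) = 23.7100 * 1.0000000000 * 0.3782707728 * 1.2247448714 = 10.984492

Answer: Vega = 10.984492


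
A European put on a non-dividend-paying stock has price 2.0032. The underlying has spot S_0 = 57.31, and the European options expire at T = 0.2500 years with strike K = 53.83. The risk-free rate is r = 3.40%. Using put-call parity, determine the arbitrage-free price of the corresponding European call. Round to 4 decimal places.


Answer: Call price = 5.9388

Derivation:
Put-call parity: C - P = S_0 * exp(-qT) - K * exp(-rT).
S_0 * exp(-qT) = 57.3100 * 1.00000000 = 57.31000000
K * exp(-rT) = 53.8300 * 0.99153602 = 53.37438411
C = P + S*exp(-qT) - K*exp(-rT)
C = 2.0032 + 57.31000000 - 53.37438411 = 5.9388


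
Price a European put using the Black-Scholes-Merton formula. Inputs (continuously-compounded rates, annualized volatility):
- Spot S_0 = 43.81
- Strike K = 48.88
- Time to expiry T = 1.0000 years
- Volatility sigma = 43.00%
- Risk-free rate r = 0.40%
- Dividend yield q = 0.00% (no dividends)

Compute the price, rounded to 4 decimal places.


Answer: Price = 10.5422

Derivation:
d1 = (ln(S/K) + (r - q + 0.5*sigma^2) * T) / (sigma * sqrt(T)) = -0.03036329
d2 = d1 - sigma * sqrt(T) = -0.46036329
exp(-rT) = 0.99600799; exp(-qT) = 1.00000000
P = K * exp(-rT) * N(-d2) - S_0 * exp(-qT) * N(-d1)
N(-d1) = 0.51211134; N(-d2) = 0.67737226
P = 48.8800 * 0.99600799 * 0.67737226 - 43.8100 * 1.00000000 * 0.51211134 = 10.5422


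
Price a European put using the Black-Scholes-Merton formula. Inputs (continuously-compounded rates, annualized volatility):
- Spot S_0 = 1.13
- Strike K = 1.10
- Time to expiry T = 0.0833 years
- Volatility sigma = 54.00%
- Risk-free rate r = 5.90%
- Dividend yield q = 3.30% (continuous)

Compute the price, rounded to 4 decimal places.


Answer: Price = 0.0540

Derivation:
d1 = (ln(S/K) + (r - q + 0.5*sigma^2) * T) / (sigma * sqrt(T)) = 0.26446901
d2 = d1 - sigma * sqrt(T) = 0.10861562
exp(-rT) = 0.99509736; exp(-qT) = 0.99725487
P = K * exp(-rT) * N(-d2) - S_0 * exp(-qT) * N(-d1)
N(-d1) = 0.39570927; N(-d2) = 0.45675369
P = 1.1000 * 0.99509736 * 0.45675369 - 1.1300 * 0.99725487 * 0.39570927 = 0.0540


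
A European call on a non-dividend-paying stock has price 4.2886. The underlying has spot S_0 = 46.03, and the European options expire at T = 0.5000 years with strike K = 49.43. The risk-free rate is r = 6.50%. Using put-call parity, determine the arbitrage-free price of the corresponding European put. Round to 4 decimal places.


Answer: Put price = 6.1079

Derivation:
Put-call parity: C - P = S_0 * exp(-qT) - K * exp(-rT).
S_0 * exp(-qT) = 46.0300 * 1.00000000 = 46.03000000
K * exp(-rT) = 49.4300 * 0.96802245 = 47.84934970
P = C - S*exp(-qT) + K*exp(-rT)
P = 4.2886 - 46.03000000 + 47.84934970 = 6.1079


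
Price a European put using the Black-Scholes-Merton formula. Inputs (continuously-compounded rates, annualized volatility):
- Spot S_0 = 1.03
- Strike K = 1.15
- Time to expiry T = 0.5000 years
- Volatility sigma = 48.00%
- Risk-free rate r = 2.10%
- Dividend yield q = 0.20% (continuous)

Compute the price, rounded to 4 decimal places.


d1 = (ln(S/K) + (r - q + 0.5*sigma^2) * T) / (sigma * sqrt(T)) = -0.12699384
d2 = d1 - sigma * sqrt(T) = -0.46640510
exp(-rT) = 0.98955493; exp(-qT) = 0.99900050
P = K * exp(-rT) * N(-d2) - S_0 * exp(-qT) * N(-d1)
N(-d1) = 0.55052736; N(-d2) = 0.67953722
P = 1.1500 * 0.98955493 * 0.67953722 - 1.0300 * 0.99900050 * 0.55052736 = 0.2068

Answer: Price = 0.2068


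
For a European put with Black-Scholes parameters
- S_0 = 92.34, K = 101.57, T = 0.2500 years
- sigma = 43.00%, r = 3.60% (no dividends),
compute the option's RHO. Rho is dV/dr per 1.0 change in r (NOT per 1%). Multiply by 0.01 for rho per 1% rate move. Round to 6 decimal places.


d1 = -0.2937595296; d2 = -0.5087595296
phi(d1) = 0.3820950559; exp(-qT) = 1.0000000000; exp(-rT) = 0.9910403788
N(-d2) = 0.6945396050
Rho = -K*T*exp(-rT)*N(-d2) = -101.5700 * 0.2500 * 0.9910403788 * 0.6945396050 = -17.478084

Answer: Rho = -17.478084


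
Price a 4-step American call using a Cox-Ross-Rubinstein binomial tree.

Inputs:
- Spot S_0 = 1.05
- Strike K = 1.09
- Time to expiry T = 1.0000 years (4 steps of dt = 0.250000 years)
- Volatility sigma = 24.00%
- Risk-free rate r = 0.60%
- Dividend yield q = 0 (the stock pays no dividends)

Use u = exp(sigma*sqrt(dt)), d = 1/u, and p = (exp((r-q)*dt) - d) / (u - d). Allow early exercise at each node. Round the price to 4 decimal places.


dt = T/N = 0.250000
u = exp(sigma*sqrt(dt)) = 1.127497; d = 1/u = 0.886920
p = (exp((r-q)*dt) - d) / (u - d) = 0.476276
Discount per step: exp(-r*dt) = 0.998501
Stock lattice S(k, i) with i counting down-moves:
  k=0: S(0,0) = 1.0500
  k=1: S(1,0) = 1.1839; S(1,1) = 0.9313
  k=2: S(2,0) = 1.3348; S(2,1) = 1.0500; S(2,2) = 0.8260
  k=3: S(3,0) = 1.5050; S(3,1) = 1.1839; S(3,2) = 0.9313; S(3,3) = 0.7326
  k=4: S(4,0) = 1.6969; S(4,1) = 1.3348; S(4,2) = 1.0500; S(4,3) = 0.8260; S(4,4) = 0.6497
Terminal payoffs V(N, i) = max(S_T - K, 0):
  V(4,0) = 0.606878; V(4,1) = 0.244812; V(4,2) = 0.000000; V(4,3) = 0.000000; V(4,4) = 0.000000
Backward induction: V(k, i) = exp(-r*dt) * [p * V(k+1, i) + (1-p) * V(k+1, i+1)]; then take max(V_cont, immediate exercise) for American.
  V(3,0) = exp(-r*dt) * [p*0.606878 + (1-p)*0.244812] = 0.416630; exercise = 0.414996; V(3,0) = max -> 0.416630
  V(3,1) = exp(-r*dt) * [p*0.244812 + (1-p)*0.000000] = 0.116423; exercise = 0.093872; V(3,1) = max -> 0.116423
  V(3,2) = exp(-r*dt) * [p*0.000000 + (1-p)*0.000000] = 0.000000; exercise = 0.000000; V(3,2) = max -> 0.000000
  V(3,3) = exp(-r*dt) * [p*0.000000 + (1-p)*0.000000] = 0.000000; exercise = 0.000000; V(3,3) = max -> 0.000000
  V(2,0) = exp(-r*dt) * [p*0.416630 + (1-p)*0.116423] = 0.259015; exercise = 0.244812; V(2,0) = max -> 0.259015
  V(2,1) = exp(-r*dt) * [p*0.116423 + (1-p)*0.000000] = 0.055366; exercise = 0.000000; V(2,1) = max -> 0.055366
  V(2,2) = exp(-r*dt) * [p*0.000000 + (1-p)*0.000000] = 0.000000; exercise = 0.000000; V(2,2) = max -> 0.000000
  V(1,0) = exp(-r*dt) * [p*0.259015 + (1-p)*0.055366] = 0.152131; exercise = 0.093872; V(1,0) = max -> 0.152131
  V(1,1) = exp(-r*dt) * [p*0.055366 + (1-p)*0.000000] = 0.026330; exercise = 0.000000; V(1,1) = max -> 0.026330
  V(0,0) = exp(-r*dt) * [p*0.152131 + (1-p)*0.026330] = 0.086117; exercise = 0.000000; V(0,0) = max -> 0.086117

Answer: Price = V(0,0) = 0.0861


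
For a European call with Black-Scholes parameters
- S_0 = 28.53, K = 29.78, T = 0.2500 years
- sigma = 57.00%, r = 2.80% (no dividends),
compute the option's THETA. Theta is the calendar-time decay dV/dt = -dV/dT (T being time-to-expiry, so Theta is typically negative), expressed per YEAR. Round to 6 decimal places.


d1 = 0.0166022385; d2 = -0.2683977615
phi(d1) = 0.3988873031; exp(-qT) = 1.0000000000; exp(-rT) = 0.9930244429
Theta = -S*exp(-qT)*phi(d1)*sigma/(2*sqrt(T)) - r*K*exp(-rT)*N(d2) + q*S*exp(-qT)*N(d1)
N(d1) = 0.5066230306; N(d2) = 0.3941965812; sqrt(T) = 0.5000000000
Term 1 = -28.5300 * 1.0000000000 * 0.3988873031 * 0.5700 / (2 * 0.5000000000) = -6.4867452117
Term 2 = -0.0280 * 29.7800 * 0.9930244429 * 0.3941965812 = -0.3264040334
Term 3 = 0 (no dividend yield, q = 0)
Theta = -6.4867452117 + (-0.3264040334) + (0.0000000000) = -6.813149

Answer: Theta = -6.813149


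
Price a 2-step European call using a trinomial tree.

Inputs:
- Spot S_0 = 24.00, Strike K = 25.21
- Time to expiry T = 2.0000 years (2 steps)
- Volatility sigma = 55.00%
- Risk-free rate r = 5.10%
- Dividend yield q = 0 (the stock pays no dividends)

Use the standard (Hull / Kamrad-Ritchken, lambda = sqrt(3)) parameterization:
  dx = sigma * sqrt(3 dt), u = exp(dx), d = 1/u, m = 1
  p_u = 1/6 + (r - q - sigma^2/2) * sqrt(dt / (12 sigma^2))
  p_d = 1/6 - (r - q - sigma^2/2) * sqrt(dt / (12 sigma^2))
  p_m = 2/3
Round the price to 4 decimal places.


Answer: Price = V(0,0) = 6.6808

Derivation:
dt = T/N = 1.000000; dx = sigma*sqrt(3*dt) = 0.952628
u = exp(dx) = 2.592514; d = 1/u = 0.385726
p_u = 0.114049, p_m = 0.666667, p_d = 0.219284
Discount per step: exp(-r*dt) = 0.950279
Stock lattice S(k, j) with j the centered position index:
  k=0: S(0,+0) = 24.0000
  k=1: S(1,-1) = 9.2574; S(1,+0) = 24.0000; S(1,+1) = 62.2203
  k=2: S(2,-2) = 3.5708; S(2,-1) = 9.2574; S(2,+0) = 24.0000; S(2,+1) = 62.2203; S(2,+2) = 161.3071
Terminal payoffs V(N, j) = max(S_T - K, 0):
  V(2,-2) = 0.000000; V(2,-1) = 0.000000; V(2,+0) = 0.000000; V(2,+1) = 37.010329; V(2,+2) = 136.097054
Backward induction: V(k, j) = exp(-r*dt) * [p_u * V(k+1, j+1) + p_m * V(k+1, j) + p_d * V(k+1, j-1)]
  V(1,-1) = exp(-r*dt) * [p_u*0.000000 + p_m*0.000000 + p_d*0.000000] = 0.000000
  V(1,+0) = exp(-r*dt) * [p_u*37.010329 + p_m*0.000000 + p_d*0.000000] = 4.011120
  V(1,+1) = exp(-r*dt) * [p_u*136.097054 + p_m*37.010329 + p_d*0.000000] = 38.196730
  V(0,+0) = exp(-r*dt) * [p_u*38.196730 + p_m*4.011120 + p_d*0.000000] = 6.680821


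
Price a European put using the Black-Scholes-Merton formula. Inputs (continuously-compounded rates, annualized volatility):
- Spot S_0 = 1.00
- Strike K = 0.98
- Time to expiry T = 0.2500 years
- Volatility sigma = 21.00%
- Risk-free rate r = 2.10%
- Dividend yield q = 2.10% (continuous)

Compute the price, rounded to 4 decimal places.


Answer: Price = 0.0320

Derivation:
d1 = (ln(S/K) + (r - q + 0.5*sigma^2) * T) / (sigma * sqrt(T)) = 0.24490674
d2 = d1 - sigma * sqrt(T) = 0.13990674
exp(-rT) = 0.99476376; exp(-qT) = 0.99476376
P = K * exp(-rT) * N(-d2) - S_0 * exp(-qT) * N(-d1)
N(-d1) = 0.40326432; N(-d2) = 0.44436684
P = 0.9800 * 0.99476376 * 0.44436684 - 1.0000 * 0.99476376 * 0.40326432 = 0.0320


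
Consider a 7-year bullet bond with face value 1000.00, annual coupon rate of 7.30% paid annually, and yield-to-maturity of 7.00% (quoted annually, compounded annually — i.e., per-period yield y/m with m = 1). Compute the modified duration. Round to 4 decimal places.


Answer: Modified duration = 5.3590

Derivation:
Coupon per period c = face * coupon_rate / m = 73.000000
Periods per year m = 1; per-period yield y/m = 0.070000
Number of cashflows N = 7
Cashflows (t years, CF_t, discount factor 1/(1+y/m)^(m*t), PV):
  t = 1.0000: CF_t = 73.000000, DF = 0.934579, PV = 68.224299
  t = 2.0000: CF_t = 73.000000, DF = 0.873439, PV = 63.761027
  t = 3.0000: CF_t = 73.000000, DF = 0.816298, PV = 59.589745
  t = 4.0000: CF_t = 73.000000, DF = 0.762895, PV = 55.691350
  t = 5.0000: CF_t = 73.000000, DF = 0.712986, PV = 52.047991
  t = 6.0000: CF_t = 73.000000, DF = 0.666342, PV = 48.642982
  t = 7.0000: CF_t = 1073.000000, DF = 0.622750, PV = 668.210473
Price P = sum_t PV_t = 1016.167868
First compute Macaulay numerator sum_t t * PV_t:
  t * PV_t at t = 1.0000: 68.224299
  t * PV_t at t = 2.0000: 127.522054
  t * PV_t at t = 3.0000: 178.769235
  t * PV_t at t = 4.0000: 222.765402
  t * PV_t at t = 5.0000: 260.239956
  t * PV_t at t = 6.0000: 291.857894
  t * PV_t at t = 7.0000: 4677.473311
Macaulay duration D = 5826.852151 / 1016.167868 = 5.734143
Modified duration = D / (1 + y/m) = 5.734143 / (1 + 0.070000) = 5.359012


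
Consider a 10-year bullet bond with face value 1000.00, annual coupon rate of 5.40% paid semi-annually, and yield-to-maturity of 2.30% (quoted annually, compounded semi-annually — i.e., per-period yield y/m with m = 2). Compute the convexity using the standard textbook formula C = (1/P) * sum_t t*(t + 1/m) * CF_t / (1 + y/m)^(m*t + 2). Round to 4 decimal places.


Answer: Convexity = 77.4064

Derivation:
Coupon per period c = face * coupon_rate / m = 27.000000
Periods per year m = 2; per-period yield y/m = 0.011500
Number of cashflows N = 20
Cashflows (t years, CF_t, discount factor 1/(1+y/m)^(m*t), PV):
  t = 0.5000: CF_t = 27.000000, DF = 0.988631, PV = 26.693030
  t = 1.0000: CF_t = 27.000000, DF = 0.977391, PV = 26.389550
  t = 1.5000: CF_t = 27.000000, DF = 0.966279, PV = 26.089521
  t = 2.0000: CF_t = 27.000000, DF = 0.955293, PV = 25.792902
  t = 2.5000: CF_t = 27.000000, DF = 0.944432, PV = 25.499656
  t = 3.0000: CF_t = 27.000000, DF = 0.933694, PV = 25.209744
  t = 3.5000: CF_t = 27.000000, DF = 0.923079, PV = 24.923128
  t = 4.0000: CF_t = 27.000000, DF = 0.912584, PV = 24.639771
  t = 4.5000: CF_t = 27.000000, DF = 0.902209, PV = 24.359635
  t = 5.0000: CF_t = 27.000000, DF = 0.891951, PV = 24.082684
  t = 5.5000: CF_t = 27.000000, DF = 0.881810, PV = 23.808882
  t = 6.0000: CF_t = 27.000000, DF = 0.871785, PV = 23.538193
  t = 6.5000: CF_t = 27.000000, DF = 0.861873, PV = 23.270581
  t = 7.0000: CF_t = 27.000000, DF = 0.852075, PV = 23.006012
  t = 7.5000: CF_t = 27.000000, DF = 0.842387, PV = 22.744451
  t = 8.0000: CF_t = 27.000000, DF = 0.832810, PV = 22.485864
  t = 8.5000: CF_t = 27.000000, DF = 0.823341, PV = 22.230216
  t = 9.0000: CF_t = 27.000000, DF = 0.813981, PV = 21.977475
  t = 9.5000: CF_t = 27.000000, DF = 0.804726, PV = 21.727608
  t = 10.0000: CF_t = 1027.000000, DF = 0.795577, PV = 817.057652
Price P = sum_t PV_t = 1275.526557
Convexity numerator sum_t t*(t + 1/m) * CF_t / (1+y/m)^(m*t + 2):
  t = 0.5000: term = 13.044760
  t = 1.0000: term = 38.689354
  t = 1.5000: term = 76.498969
  t = 2.0000: term = 126.048722
  t = 2.5000: term = 186.923463
  t = 3.0000: term = 258.717596
  t = 3.5000: term = 341.034893
  t = 4.0000: term = 433.488318
  t = 4.5000: term = 535.699849
  t = 5.0000: term = 647.300307
  t = 5.5000: term = 767.929182
  t = 6.0000: term = 897.234474
  t = 6.5000: term = 1034.872518
  t = 7.0000: term = 1180.507835
  t = 7.5000: term = 1333.812962
  t = 8.0000: term = 1494.468305
  t = 8.5000: term = 1662.161981
  t = 9.0000: term = 1836.589668
  t = 9.5000: term = 2017.454460
  t = 10.0000: term = 83851.382285
Convexity = (1/P) * sum = 98733.859900 / 1275.526557 = 77.406354


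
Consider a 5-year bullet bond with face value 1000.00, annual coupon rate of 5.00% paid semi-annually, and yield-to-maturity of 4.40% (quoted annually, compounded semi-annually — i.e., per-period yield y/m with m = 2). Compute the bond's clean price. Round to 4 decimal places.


Coupon per period c = face * coupon_rate / m = 25.000000
Periods per year m = 2; per-period yield y/m = 0.022000
Number of cashflows N = 10
Cashflows (t years, CF_t, discount factor 1/(1+y/m)^(m*t), PV):
  t = 0.5000: CF_t = 25.000000, DF = 0.978474, PV = 24.461840
  t = 1.0000: CF_t = 25.000000, DF = 0.957411, PV = 23.935264
  t = 1.5000: CF_t = 25.000000, DF = 0.936801, PV = 23.420023
  t = 2.0000: CF_t = 25.000000, DF = 0.916635, PV = 22.915874
  t = 2.5000: CF_t = 25.000000, DF = 0.896903, PV = 22.422577
  t = 3.0000: CF_t = 25.000000, DF = 0.877596, PV = 21.939900
  t = 3.5000: CF_t = 25.000000, DF = 0.858704, PV = 21.467612
  t = 4.0000: CF_t = 25.000000, DF = 0.840220, PV = 21.005491
  t = 4.5000: CF_t = 25.000000, DF = 0.822133, PV = 20.553318
  t = 5.0000: CF_t = 1025.000000, DF = 0.804435, PV = 824.546035
Price P = sum_t PV_t = 1026.667933

Answer: Price = 1026.6679


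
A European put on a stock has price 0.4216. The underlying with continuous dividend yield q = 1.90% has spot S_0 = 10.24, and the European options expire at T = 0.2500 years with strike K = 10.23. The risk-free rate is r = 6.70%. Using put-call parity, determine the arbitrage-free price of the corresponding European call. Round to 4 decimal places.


Put-call parity: C - P = S_0 * exp(-qT) - K * exp(-rT).
S_0 * exp(-qT) = 10.2400 * 0.99526126 = 10.19147534
K * exp(-rT) = 10.2300 * 0.98338950 = 10.06007460
C = P + S*exp(-qT) - K*exp(-rT)
C = 0.4216 + 10.19147534 - 10.06007460 = 0.5530

Answer: Call price = 0.5530


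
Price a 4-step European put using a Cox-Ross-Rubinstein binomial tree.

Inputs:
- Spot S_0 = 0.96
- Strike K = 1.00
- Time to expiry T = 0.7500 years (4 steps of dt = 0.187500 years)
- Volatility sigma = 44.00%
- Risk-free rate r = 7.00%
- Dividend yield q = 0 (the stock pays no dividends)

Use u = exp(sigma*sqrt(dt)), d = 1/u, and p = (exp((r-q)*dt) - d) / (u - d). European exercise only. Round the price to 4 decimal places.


Answer: Price = V(0,0) = 0.1364

Derivation:
dt = T/N = 0.187500
u = exp(sigma*sqrt(dt)) = 1.209885; d = 1/u = 0.826525
p = (exp((r-q)*dt) - d) / (u - d) = 0.486975
Discount per step: exp(-r*dt) = 0.986961
Stock lattice S(k, i) with i counting down-moves:
  k=0: S(0,0) = 0.9600
  k=1: S(1,0) = 1.1615; S(1,1) = 0.7935
  k=2: S(2,0) = 1.4053; S(2,1) = 0.9600; S(2,2) = 0.6558
  k=3: S(3,0) = 1.7002; S(3,1) = 1.1615; S(3,2) = 0.7935; S(3,3) = 0.5420
  k=4: S(4,0) = 2.0571; S(4,1) = 1.4053; S(4,2) = 0.9600; S(4,3) = 0.6558; S(4,4) = 0.4480
Terminal payoffs V(N, i) = max(K - S_T, 0):
  V(4,0) = 0.000000; V(4,1) = 0.000000; V(4,2) = 0.040000; V(4,3) = 0.344183; V(4,4) = 0.551983
Backward induction: V(k, i) = exp(-r*dt) * [p * V(k+1, i) + (1-p) * V(k+1, i+1)].
  V(3,0) = exp(-r*dt) * [p*0.000000 + (1-p)*0.000000] = 0.000000
  V(3,1) = exp(-r*dt) * [p*0.000000 + (1-p)*0.040000] = 0.020253
  V(3,2) = exp(-r*dt) * [p*0.040000 + (1-p)*0.344183] = 0.193497
  V(3,3) = exp(-r*dt) * [p*0.344183 + (1-p)*0.551983] = 0.444912
  V(2,0) = exp(-r*dt) * [p*0.000000 + (1-p)*0.020253] = 0.010255
  V(2,1) = exp(-r*dt) * [p*0.020253 + (1-p)*0.193497] = 0.107709
  V(2,2) = exp(-r*dt) * [p*0.193497 + (1-p)*0.444912] = 0.318274
  V(1,0) = exp(-r*dt) * [p*0.010255 + (1-p)*0.107709] = 0.059466
  V(1,1) = exp(-r*dt) * [p*0.107709 + (1-p)*0.318274] = 0.212921
  V(0,0) = exp(-r*dt) * [p*0.059466 + (1-p)*0.212921] = 0.136390


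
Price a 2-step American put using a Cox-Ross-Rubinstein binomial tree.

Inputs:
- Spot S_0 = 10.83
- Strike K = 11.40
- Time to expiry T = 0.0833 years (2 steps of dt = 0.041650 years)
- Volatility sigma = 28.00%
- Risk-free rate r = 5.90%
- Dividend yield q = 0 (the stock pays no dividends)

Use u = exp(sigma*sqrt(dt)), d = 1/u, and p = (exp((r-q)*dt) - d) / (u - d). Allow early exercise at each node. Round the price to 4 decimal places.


Answer: Price = V(0,0) = 0.7176

Derivation:
dt = T/N = 0.041650
u = exp(sigma*sqrt(dt)) = 1.058808; d = 1/u = 0.944459
p = (exp((r-q)*dt) - d) / (u - d) = 0.507234
Discount per step: exp(-r*dt) = 0.997546
Stock lattice S(k, i) with i counting down-moves:
  k=0: S(0,0) = 10.8300
  k=1: S(1,0) = 11.4669; S(1,1) = 10.2285
  k=2: S(2,0) = 12.1412; S(2,1) = 10.8300; S(2,2) = 9.6604
Terminal payoffs V(N, i) = max(K - S_T, 0):
  V(2,0) = 0.000000; V(2,1) = 0.570000; V(2,2) = 1.739616
Backward induction: V(k, i) = exp(-r*dt) * [p * V(k+1, i) + (1-p) * V(k+1, i+1)]; then take max(V_cont, immediate exercise) for American.
  V(1,0) = exp(-r*dt) * [p*0.000000 + (1-p)*0.570000] = 0.280187; exercise = 0.000000; V(1,0) = max -> 0.280187
  V(1,1) = exp(-r*dt) * [p*0.570000 + (1-p)*1.739616] = 1.143533; exercise = 1.171512; V(1,1) = max -> 1.171512
  V(0,0) = exp(-r*dt) * [p*0.280187 + (1-p)*1.171512] = 0.717636; exercise = 0.570000; V(0,0) = max -> 0.717636


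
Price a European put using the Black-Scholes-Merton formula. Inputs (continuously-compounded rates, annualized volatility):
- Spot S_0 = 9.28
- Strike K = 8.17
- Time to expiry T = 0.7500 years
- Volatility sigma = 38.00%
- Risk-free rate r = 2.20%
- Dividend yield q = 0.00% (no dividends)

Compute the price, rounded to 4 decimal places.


Answer: Price = 0.6150

Derivation:
d1 = (ln(S/K) + (r - q + 0.5*sigma^2) * T) / (sigma * sqrt(T)) = 0.60178932
d2 = d1 - sigma * sqrt(T) = 0.27269966
exp(-rT) = 0.98363538; exp(-qT) = 1.00000000
P = K * exp(-rT) * N(-d2) - S_0 * exp(-qT) * N(-d1)
N(-d1) = 0.27365719; N(-d2) = 0.39254205
P = 8.1700 * 0.98363538 * 0.39254205 - 9.2800 * 1.00000000 * 0.27365719 = 0.6150


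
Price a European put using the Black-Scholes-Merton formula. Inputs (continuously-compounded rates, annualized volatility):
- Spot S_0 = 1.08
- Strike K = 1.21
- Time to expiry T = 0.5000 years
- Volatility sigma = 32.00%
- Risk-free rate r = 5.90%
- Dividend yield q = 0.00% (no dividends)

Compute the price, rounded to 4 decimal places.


d1 = (ln(S/K) + (r - q + 0.5*sigma^2) * T) / (sigma * sqrt(T)) = -0.25879807
d2 = d1 - sigma * sqrt(T) = -0.48507224
exp(-rT) = 0.97093088; exp(-qT) = 1.00000000
P = K * exp(-rT) * N(-d2) - S_0 * exp(-qT) * N(-d1)
N(-d1) = 0.60210448; N(-d2) = 0.68618745
P = 1.2100 * 0.97093088 * 0.68618745 - 1.0800 * 1.00000000 * 0.60210448 = 0.1559

Answer: Price = 0.1559


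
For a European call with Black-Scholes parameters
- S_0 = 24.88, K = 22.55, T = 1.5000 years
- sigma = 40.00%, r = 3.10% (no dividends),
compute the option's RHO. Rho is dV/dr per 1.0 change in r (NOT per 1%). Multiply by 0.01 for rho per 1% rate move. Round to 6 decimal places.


Answer: Rho = 16.796639

Derivation:
d1 = 0.5405803447; d2 = 0.0506823962
phi(d1) = 0.3447098991; exp(-qT) = 1.0000000000; exp(-rT) = 0.9545645606
N(d2) = 0.5202106978
Rho = K*T*exp(-rT)*N(d2) = 22.5500 * 1.5000 * 0.9545645606 * 0.5202106978 = 16.796639


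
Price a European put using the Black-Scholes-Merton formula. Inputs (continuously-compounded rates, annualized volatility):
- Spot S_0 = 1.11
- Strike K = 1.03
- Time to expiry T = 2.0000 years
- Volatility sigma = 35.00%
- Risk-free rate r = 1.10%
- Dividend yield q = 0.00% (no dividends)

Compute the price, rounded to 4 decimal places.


Answer: Price = 0.1596

Derivation:
d1 = (ln(S/K) + (r - q + 0.5*sigma^2) * T) / (sigma * sqrt(T)) = 0.44305536
d2 = d1 - sigma * sqrt(T) = -0.05191939
exp(-rT) = 0.97824024; exp(-qT) = 1.00000000
P = K * exp(-rT) * N(-d2) - S_0 * exp(-qT) * N(-d1)
N(-d1) = 0.32886285; N(-d2) = 0.52070354
P = 1.0300 * 0.97824024 * 0.52070354 - 1.1100 * 1.00000000 * 0.32886285 = 0.1596


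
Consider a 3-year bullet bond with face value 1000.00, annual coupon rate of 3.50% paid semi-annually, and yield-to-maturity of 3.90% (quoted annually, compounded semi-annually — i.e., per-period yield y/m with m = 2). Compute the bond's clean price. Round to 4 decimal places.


Coupon per period c = face * coupon_rate / m = 17.500000
Periods per year m = 2; per-period yield y/m = 0.019500
Number of cashflows N = 6
Cashflows (t years, CF_t, discount factor 1/(1+y/m)^(m*t), PV):
  t = 0.5000: CF_t = 17.500000, DF = 0.980873, PV = 17.165277
  t = 1.0000: CF_t = 17.500000, DF = 0.962112, PV = 16.836956
  t = 1.5000: CF_t = 17.500000, DF = 0.943709, PV = 16.514916
  t = 2.0000: CF_t = 17.500000, DF = 0.925659, PV = 16.199034
  t = 2.5000: CF_t = 17.500000, DF = 0.907954, PV = 15.889195
  t = 3.0000: CF_t = 1017.500000, DF = 0.890588, PV = 906.172832
Price P = sum_t PV_t = 988.778210

Answer: Price = 988.7782


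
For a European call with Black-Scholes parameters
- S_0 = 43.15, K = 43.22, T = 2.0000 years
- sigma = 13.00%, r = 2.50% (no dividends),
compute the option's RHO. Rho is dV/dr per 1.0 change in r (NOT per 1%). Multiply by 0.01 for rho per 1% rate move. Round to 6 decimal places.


Answer: Rho = 46.701413

Derivation:
d1 = 0.3550713120; d2 = 0.1712235489
phi(d1) = 0.3745700847; exp(-qT) = 1.0000000000; exp(-rT) = 0.9512294245
N(d2) = 0.5679760042
Rho = K*T*exp(-rT)*N(d2) = 43.2200 * 2.0000 * 0.9512294245 * 0.5679760042 = 46.701413


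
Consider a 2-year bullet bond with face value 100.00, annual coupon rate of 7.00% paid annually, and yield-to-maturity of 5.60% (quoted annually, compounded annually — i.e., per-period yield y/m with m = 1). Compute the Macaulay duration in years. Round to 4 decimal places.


Answer: Macaulay duration = 1.9354 years

Derivation:
Coupon per period c = face * coupon_rate / m = 7.000000
Periods per year m = 1; per-period yield y/m = 0.056000
Number of cashflows N = 2
Cashflows (t years, CF_t, discount factor 1/(1+y/m)^(m*t), PV):
  t = 1.0000: CF_t = 7.000000, DF = 0.946970, PV = 6.628788
  t = 2.0000: CF_t = 107.000000, DF = 0.896752, PV = 95.952422
Price P = sum_t PV_t = 102.581210
Macaulay numerator sum_t t * PV_t:
  t * PV_t at t = 1.0000: 6.628788
  t * PV_t at t = 2.0000: 191.904844
Macaulay duration D = (sum_t t * PV_t) / P = 198.533632 / 102.581210 = 1.935380
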